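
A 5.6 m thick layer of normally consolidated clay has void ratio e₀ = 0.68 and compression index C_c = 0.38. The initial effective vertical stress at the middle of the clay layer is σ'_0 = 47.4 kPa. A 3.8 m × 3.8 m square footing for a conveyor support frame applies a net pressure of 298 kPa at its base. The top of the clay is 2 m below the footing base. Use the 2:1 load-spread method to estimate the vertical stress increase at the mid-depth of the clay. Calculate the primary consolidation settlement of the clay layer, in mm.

Mid-depth of clay below the footing base: z = 2 + 5.6/2 = 4.8 m.
Stress increase at mid-clay by the 2:1 spreading method:
Δσ = qBL/((B+z)(L+z)) = 298×3.8×3.8/((3.8+4.8)(3.8+4.8)) = 58.182 kPa
Final effective stress: σ'_f = σ'_0 + Δσ = 47.4 + 58.182 = 105.58 kPa.
Normally consolidated clay, so the full stress increment lies on the virgin compression line:
S_c = C_c·H/(1+e₀)·log₁₀(σ'_f/σ'_0) = 0.38×5.6/(1+0.68)×log₁₀(105.58/47.4)
    = 1.2667 × 0.3478 = 0.4406 m

S_c ≈ 441 mm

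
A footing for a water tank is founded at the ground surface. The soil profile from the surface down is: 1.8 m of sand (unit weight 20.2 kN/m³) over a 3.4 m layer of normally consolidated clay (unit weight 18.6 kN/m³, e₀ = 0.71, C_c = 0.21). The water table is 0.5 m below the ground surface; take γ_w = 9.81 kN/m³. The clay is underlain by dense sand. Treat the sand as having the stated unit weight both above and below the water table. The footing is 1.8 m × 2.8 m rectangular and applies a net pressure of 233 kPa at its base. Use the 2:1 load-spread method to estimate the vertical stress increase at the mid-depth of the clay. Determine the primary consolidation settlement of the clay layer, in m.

Mid-depth of clay below the ground surface: z = 1.8 + 3.4/2 = 3.5 m.
Total vertical stress at mid-clay: σ_v = 20.2×1.8 + 18.6×1.7 = 67.98 kPa.
Pore pressure: u = 9.81×(3.5 − 0.5) = 29.43 kPa.
Initial effective stress: σ'_0 = σ_v − u = 67.98 − 29.43 = 38.55 kPa.
Stress increase at mid-clay by the 2:1 spreading method:
Δσ = qBL/((B+z)(L+z)) = 233×1.8×2.8/((1.8+3.5)(2.8+3.5)) = 35.17 kPa
Final effective stress: σ'_f = σ'_0 + Δσ = 38.55 + 35.17 = 73.72 kPa.
Normally consolidated clay, so the full stress increment lies on the virgin compression line:
S_c = C_c·H/(1+e₀)·log₁₀(σ'_f/σ'_0) = 0.21×3.4/(1+0.71)×log₁₀(73.72/38.55)
    = 0.41754 × 0.28156 = 0.1176 m

S_c ≈ 0.118 m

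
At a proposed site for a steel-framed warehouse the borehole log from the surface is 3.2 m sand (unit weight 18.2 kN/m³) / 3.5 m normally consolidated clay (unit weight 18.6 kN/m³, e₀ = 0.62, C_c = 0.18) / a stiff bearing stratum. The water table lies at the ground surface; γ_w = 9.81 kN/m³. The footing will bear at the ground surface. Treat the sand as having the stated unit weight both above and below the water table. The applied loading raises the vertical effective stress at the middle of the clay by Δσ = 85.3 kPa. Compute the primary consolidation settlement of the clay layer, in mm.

Mid-depth of clay below the ground surface: z = 3.2 + 3.5/2 = 4.95 m.
Total vertical stress at mid-clay: σ_v = 18.2×3.2 + 18.6×1.75 = 90.79 kPa.
Pore pressure: u = 9.81×(4.95 − 0) = 48.56 kPa.
Initial effective stress: σ'_0 = σ_v − u = 90.79 − 48.56 = 42.23 kPa.
Final effective stress: σ'_f = σ'_0 + Δσ = 42.23 + 85.3 = 127.53 kPa.
Normally consolidated clay, so the full stress increment lies on the virgin compression line:
S_c = C_c·H/(1+e₀)·log₁₀(σ'_f/σ'_0) = 0.18×3.5/(1+0.62)×log₁₀(127.53/42.23)
    = 0.38889 × 0.47999 = 0.1867 m

S_c ≈ 187 mm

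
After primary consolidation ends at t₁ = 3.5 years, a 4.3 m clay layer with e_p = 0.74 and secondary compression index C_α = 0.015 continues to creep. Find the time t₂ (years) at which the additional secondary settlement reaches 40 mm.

t₂ ≈ 42 years

S_s = C_α·H/(1+e_p)·log₁₀(t₂/t₁) ⇒ log₁₀(t₂/t₁) = S_s·(1+e_p)/(C_α·H).
log₁₀(t₂/t₁) = 0.04 × (1+0.74) / (0.015×4.3) = 1.079
t₂ = t₁ × 10^1.079 = 3.5 × 12 = 41.99 years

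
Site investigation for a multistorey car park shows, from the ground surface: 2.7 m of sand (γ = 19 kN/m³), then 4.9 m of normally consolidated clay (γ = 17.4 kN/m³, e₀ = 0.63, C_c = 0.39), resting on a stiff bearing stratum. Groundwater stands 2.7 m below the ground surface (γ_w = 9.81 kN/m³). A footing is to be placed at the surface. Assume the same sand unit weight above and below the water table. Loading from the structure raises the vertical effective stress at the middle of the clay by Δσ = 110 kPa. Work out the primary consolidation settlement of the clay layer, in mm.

Mid-depth of clay below the ground surface: z = 2.7 + 4.9/2 = 5.15 m.
Total vertical stress at mid-clay: σ_v = 19×2.7 + 17.4×2.45 = 93.93 kPa.
Pore pressure: u = 9.81×(5.15 − 2.7) = 24.035 kPa.
Initial effective stress: σ'_0 = σ_v − u = 93.93 − 24.035 = 69.895 kPa.
Final effective stress: σ'_f = σ'_0 + Δσ = 69.895 + 110 = 179.89 kPa.
Normally consolidated clay, so the full stress increment lies on the virgin compression line:
S_c = C_c·H/(1+e₀)·log₁₀(σ'_f/σ'_0) = 0.39×4.9/(1+0.63)×log₁₀(179.89/69.895)
    = 1.1724 × 0.41056 = 0.4813 m

S_c ≈ 481 mm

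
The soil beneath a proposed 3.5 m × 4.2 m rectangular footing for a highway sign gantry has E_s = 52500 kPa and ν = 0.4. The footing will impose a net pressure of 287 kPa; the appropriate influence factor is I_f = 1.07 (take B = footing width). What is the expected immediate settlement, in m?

S_e ≈ 0.0172 m

Immediate (elastic) settlement: S_e = q·B·(1−ν²)/E_s · I_f.
S_e = 287 × 3.5 × (1 − 0.4²) / 52500 × 1.07
    = 287 × 3.5 × 0.84 / 52500 × 1.07
    = 0.0172 m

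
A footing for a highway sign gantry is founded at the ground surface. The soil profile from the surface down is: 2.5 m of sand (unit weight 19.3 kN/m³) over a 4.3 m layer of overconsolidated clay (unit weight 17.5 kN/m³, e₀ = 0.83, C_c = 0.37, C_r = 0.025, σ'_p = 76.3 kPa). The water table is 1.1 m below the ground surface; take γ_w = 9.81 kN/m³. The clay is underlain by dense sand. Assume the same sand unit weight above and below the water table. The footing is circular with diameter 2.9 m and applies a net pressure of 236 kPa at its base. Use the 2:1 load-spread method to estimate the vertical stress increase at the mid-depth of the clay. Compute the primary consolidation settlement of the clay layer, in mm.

Mid-depth of clay below the ground surface: z = 2.5 + 4.3/2 = 4.65 m.
Total vertical stress at mid-clay: σ_v = 19.3×2.5 + 17.5×2.15 = 85.875 kPa.
Pore pressure: u = 9.81×(4.65 − 1.1) = 34.825 kPa.
Initial effective stress: σ'_0 = σ_v − u = 85.875 − 34.825 = 51.05 kPa.
Stress increase at mid-clay by the 2:1 spreading method:
Δσ ≈ qD²/(D+z)² = 236×2.9²/(2.9+4.65)² = 34.819 kPa
Final effective stress: σ'_f = 51.05 + 34.819 = 85.869 kPa.
σ'_f = 85.869 > σ'_p = 76.3 kPa, so the stress path crosses the preconsolidation pressure — recompression up to σ'_p, then virgin compression beyond:
S_c = H/(1+e₀)·[C_r·log₁₀(σ'_p/σ'_0) + C_c·log₁₀(σ'_f/σ'_p)]
    = 4.3/1.83 × [0.025×log₁₀(76.3/51.05) + 0.37×log₁₀(85.869/76.3)]
    = 2.3497 × [0.0043632 + 0.018985] = 0.05486 m

S_c ≈ 54.9 mm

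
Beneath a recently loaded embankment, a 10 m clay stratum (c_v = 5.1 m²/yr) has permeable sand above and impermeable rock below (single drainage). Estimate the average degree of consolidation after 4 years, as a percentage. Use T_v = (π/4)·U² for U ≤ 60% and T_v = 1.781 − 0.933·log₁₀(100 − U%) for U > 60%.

Drainage path length: H_d = H = 10 m (single drainage).
T_v = c_v·t/H_d² = 5.1×4/10² = 0.204.
T_v = 0.204 corresponds to the U ≤ 60% branch:
U = √(4T_v/π) = 0.5096

U ≈ 51 %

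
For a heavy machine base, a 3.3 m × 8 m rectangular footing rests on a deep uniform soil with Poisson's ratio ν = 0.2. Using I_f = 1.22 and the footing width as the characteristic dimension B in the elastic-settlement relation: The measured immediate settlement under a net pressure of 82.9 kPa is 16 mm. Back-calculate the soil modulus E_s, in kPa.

S_e = q·B·(1−ν²)/E_s · I_f  ⇒  E_s = q·B·(1−ν²)·I_f / S_e.
E_s = 82.9 × 3.3 × 0.96 × 1.22 / 0.016 = 20030 kPa

E_s ≈ 20000 kPa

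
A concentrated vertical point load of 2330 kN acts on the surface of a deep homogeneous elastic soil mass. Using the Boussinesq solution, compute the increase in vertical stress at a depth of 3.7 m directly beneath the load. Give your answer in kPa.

Boussinesq vertical stress below a point load on an elastic half-space:
Δσ_z = 3P/(2πz²) · [1 + (r/z)²]^(−5/2)
r/z = 0/3.7 = 0; [1+(r/z)²]^(−5/2) = 1.
Δσ_z = 3×2330/(2π×3.7²) × 1 = 81.263 × 1 = 81.26 kPa

Δσ_z ≈ 81.3 kPa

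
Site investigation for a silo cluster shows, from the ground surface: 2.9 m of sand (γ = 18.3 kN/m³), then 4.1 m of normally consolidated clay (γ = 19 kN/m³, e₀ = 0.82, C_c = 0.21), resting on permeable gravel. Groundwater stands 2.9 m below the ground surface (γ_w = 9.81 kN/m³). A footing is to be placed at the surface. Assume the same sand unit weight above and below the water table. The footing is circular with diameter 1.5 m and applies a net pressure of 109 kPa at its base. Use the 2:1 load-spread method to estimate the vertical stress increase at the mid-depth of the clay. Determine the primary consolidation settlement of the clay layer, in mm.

S_c ≈ 16.2 mm

Mid-depth of clay below the ground surface: z = 2.9 + 4.1/2 = 4.95 m.
Total vertical stress at mid-clay: σ_v = 18.3×2.9 + 19×2.05 = 92.02 kPa.
Pore pressure: u = 9.81×(4.95 − 2.9) = 20.11 kPa.
Initial effective stress: σ'_0 = σ_v − u = 92.02 − 20.11 = 71.91 kPa.
Stress increase at mid-clay by the 2:1 spreading method:
Δσ ≈ qD²/(D+z)² = 109×1.5²/(1.5+4.95)² = 5.8951 kPa
Final effective stress: σ'_f = σ'_0 + Δσ = 71.91 + 5.8951 = 77.805 kPa.
Normally consolidated clay, so the full stress increment lies on the virgin compression line:
S_c = C_c·H/(1+e₀)·log₁₀(σ'_f/σ'_0) = 0.21×4.1/(1+0.82)×log₁₀(77.805/71.91)
    = 0.47308 × 0.034218 = 0.01619 m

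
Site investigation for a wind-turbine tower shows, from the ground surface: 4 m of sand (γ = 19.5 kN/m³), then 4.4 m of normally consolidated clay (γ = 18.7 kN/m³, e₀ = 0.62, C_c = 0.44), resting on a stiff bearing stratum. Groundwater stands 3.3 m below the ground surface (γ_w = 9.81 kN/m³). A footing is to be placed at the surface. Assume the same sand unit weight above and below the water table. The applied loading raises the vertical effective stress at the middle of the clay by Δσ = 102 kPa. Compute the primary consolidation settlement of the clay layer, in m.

S_c ≈ 0.391 m

Mid-depth of clay below the ground surface: z = 4 + 4.4/2 = 6.2 m.
Total vertical stress at mid-clay: σ_v = 19.5×4 + 18.7×2.2 = 119.14 kPa.
Pore pressure: u = 9.81×(6.2 − 3.3) = 28.449 kPa.
Initial effective stress: σ'_0 = σ_v − u = 119.14 − 28.449 = 90.691 kPa.
Final effective stress: σ'_f = σ'_0 + Δσ = 90.691 + 102 = 192.69 kPa.
Normally consolidated clay, so the full stress increment lies on the virgin compression line:
S_c = C_c·H/(1+e₀)·log₁₀(σ'_f/σ'_0) = 0.44×4.4/(1+0.62)×log₁₀(192.69/90.691)
    = 1.1951 × 0.32729 = 0.3911 m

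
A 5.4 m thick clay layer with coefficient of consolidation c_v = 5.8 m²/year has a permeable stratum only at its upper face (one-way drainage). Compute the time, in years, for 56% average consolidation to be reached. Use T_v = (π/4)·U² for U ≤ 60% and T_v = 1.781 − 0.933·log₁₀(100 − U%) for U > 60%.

Drainage path length: H_d = H = 5.4 m (single drainage).
U ≤ 60%: T_v = (π/4)·U² = (π/4)×0.56² = 0.2463.
t = T_v·H_d²/c_v = 0.2463×5.4²/5.8 = 1.238 years.

t ≈ 1.24 years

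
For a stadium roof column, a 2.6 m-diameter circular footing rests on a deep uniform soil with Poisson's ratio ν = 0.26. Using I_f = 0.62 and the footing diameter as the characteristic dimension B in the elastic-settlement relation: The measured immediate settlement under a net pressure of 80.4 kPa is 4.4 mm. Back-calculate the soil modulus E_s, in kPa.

E_s ≈ 27500 kPa

S_e = q·B·(1−ν²)/E_s · I_f  ⇒  E_s = q·B·(1−ν²)·I_f / S_e.
E_s = 80.4 × 2.6 × 0.9324 × 0.62 / 0.0044 = 27460 kPa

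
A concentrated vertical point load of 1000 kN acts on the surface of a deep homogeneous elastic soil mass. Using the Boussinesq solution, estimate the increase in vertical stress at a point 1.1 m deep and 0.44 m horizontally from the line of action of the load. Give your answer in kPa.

Boussinesq vertical stress below a point load on an elastic half-space:
Δσ_z = 3P/(2πz²) · [1 + (r/z)²]^(−5/2)
r/z = 0.44/1.1 = 0.4; [1+(r/z)²]^(−5/2) = 0.69001.
Δσ_z = 3×1000/(2π×1.1²) × 0.69001 = 394.6 × 0.69001 = 272.3 kPa

Δσ_z ≈ 272 kPa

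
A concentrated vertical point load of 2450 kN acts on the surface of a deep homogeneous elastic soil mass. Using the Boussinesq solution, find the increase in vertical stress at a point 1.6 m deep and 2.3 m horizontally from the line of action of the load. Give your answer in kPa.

Boussinesq vertical stress below a point load on an elastic half-space:
Δσ_z = 3P/(2πz²) · [1 + (r/z)²]^(−5/2)
r/z = 2.3/1.6 = 1.4375; [1+(r/z)²]^(−5/2) = 0.060733.
Δσ_z = 3×2450/(2π×1.6²) × 0.060733 = 456.95 × 0.060733 = 27.75 kPa

Δσ_z ≈ 27.8 kPa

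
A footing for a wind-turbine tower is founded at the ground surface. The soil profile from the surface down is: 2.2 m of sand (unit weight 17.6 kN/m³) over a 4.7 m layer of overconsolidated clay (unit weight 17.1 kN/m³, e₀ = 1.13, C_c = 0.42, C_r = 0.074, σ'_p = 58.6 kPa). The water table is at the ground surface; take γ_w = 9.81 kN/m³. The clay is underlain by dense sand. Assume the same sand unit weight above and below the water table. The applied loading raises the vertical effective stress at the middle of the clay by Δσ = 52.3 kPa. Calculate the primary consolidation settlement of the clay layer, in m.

S_c ≈ 0.195 m

Mid-depth of clay below the ground surface: z = 2.2 + 4.7/2 = 4.55 m.
Total vertical stress at mid-clay: σ_v = 17.6×2.2 + 17.1×2.35 = 78.905 kPa.
Pore pressure: u = 9.81×(4.55 − 0) = 44.636 kPa.
Initial effective stress: σ'_0 = σ_v − u = 78.905 − 44.636 = 34.269 kPa.
Final effective stress: σ'_f = 34.269 + 52.3 = 86.569 kPa.
σ'_f = 86.569 > σ'_p = 58.6 kPa, so the stress path crosses the preconsolidation pressure — recompression up to σ'_p, then virgin compression beyond:
S_c = H/(1+e₀)·[C_r·log₁₀(σ'_p/σ'_0) + C_c·log₁₀(σ'_f/σ'_p)]
    = 4.7/2.13 × [0.074×log₁₀(58.6/34.269) + 0.42×log₁₀(86.569/58.6)]
    = 2.2066 × [0.017242 + 0.071175] = 0.1951 m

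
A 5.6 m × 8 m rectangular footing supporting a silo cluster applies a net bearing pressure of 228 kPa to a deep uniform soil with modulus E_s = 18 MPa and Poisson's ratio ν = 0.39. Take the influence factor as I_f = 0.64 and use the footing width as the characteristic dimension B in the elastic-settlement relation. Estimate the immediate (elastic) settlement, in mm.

S_e ≈ 38.5 mm

Immediate (elastic) settlement: S_e = q·B·(1−ν²)/E_s · I_f.
E_s = 18 MPa = 18000 kPa.
S_e = 228 × 5.6 × (1 − 0.39²) / 18000 × 0.64
    = 228 × 5.6 × 0.8479 / 18000 × 0.64
    = 0.03849 m = 38.49 mm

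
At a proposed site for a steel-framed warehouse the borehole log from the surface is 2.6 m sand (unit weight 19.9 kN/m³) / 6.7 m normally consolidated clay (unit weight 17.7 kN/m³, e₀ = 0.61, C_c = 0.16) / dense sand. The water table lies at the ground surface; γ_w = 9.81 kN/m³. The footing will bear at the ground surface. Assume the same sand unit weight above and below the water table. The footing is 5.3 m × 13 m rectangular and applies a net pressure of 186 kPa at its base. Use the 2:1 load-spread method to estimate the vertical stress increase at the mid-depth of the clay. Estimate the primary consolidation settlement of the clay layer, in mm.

Mid-depth of clay below the ground surface: z = 2.6 + 6.7/2 = 5.95 m.
Total vertical stress at mid-clay: σ_v = 19.9×2.6 + 17.7×3.35 = 111.03 kPa.
Pore pressure: u = 9.81×(5.95 − 0) = 58.37 kPa.
Initial effective stress: σ'_0 = σ_v − u = 111.03 − 58.37 = 52.66 kPa.
Stress increase at mid-clay by the 2:1 spreading method:
Δσ = qBL/((B+z)(L+z)) = 186×5.3×13/((5.3+5.95)(13+5.95)) = 60.113 kPa
Final effective stress: σ'_f = σ'_0 + Δσ = 52.66 + 60.113 = 112.77 kPa.
Normally consolidated clay, so the full stress increment lies on the virgin compression line:
S_c = C_c·H/(1+e₀)·log₁₀(σ'_f/σ'_0) = 0.16×6.7/(1+0.61)×log₁₀(112.77/52.66)
    = 0.66584 × 0.33071 = 0.2202 m

S_c ≈ 220 mm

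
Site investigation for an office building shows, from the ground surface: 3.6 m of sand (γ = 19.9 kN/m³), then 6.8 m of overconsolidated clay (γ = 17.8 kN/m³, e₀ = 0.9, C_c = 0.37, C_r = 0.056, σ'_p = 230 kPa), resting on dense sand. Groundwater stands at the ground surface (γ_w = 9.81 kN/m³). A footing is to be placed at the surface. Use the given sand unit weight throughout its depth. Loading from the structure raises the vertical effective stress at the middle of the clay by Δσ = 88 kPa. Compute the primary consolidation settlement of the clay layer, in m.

Mid-depth of clay below the ground surface: z = 3.6 + 6.8/2 = 7 m.
Total vertical stress at mid-clay: σ_v = 19.9×3.6 + 17.8×3.4 = 132.16 kPa.
Pore pressure: u = 9.81×(7 − 0) = 68.67 kPa.
Initial effective stress: σ'_0 = σ_v − u = 132.16 − 68.67 = 63.49 kPa.
Final effective stress: σ'_f = 63.49 + 88 = 151.49 kPa.
σ'_f = 151.49 ≤ σ'_p = 230 kPa, so the clay remains overconsolidated and only the recompression index applies:
S_c = C_r·H/(1+e₀)·log₁₀(σ'_f/σ'_0) = 0.056×6.8/1.9×log₁₀(151.49/63.49)
    = 0.20042 × 0.37768 = 0.07569 m

S_c ≈ 0.0757 m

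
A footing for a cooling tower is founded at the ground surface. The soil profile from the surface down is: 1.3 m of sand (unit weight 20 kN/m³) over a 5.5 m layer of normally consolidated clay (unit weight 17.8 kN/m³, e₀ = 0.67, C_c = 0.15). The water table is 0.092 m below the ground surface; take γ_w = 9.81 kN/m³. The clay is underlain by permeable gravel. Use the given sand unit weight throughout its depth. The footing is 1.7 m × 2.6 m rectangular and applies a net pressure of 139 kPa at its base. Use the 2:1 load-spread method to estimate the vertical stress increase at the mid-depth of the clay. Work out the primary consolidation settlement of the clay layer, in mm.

S_c ≈ 78.9 mm

Mid-depth of clay below the ground surface: z = 1.3 + 5.5/2 = 4.05 m.
Total vertical stress at mid-clay: σ_v = 20×1.3 + 17.8×2.75 = 74.95 kPa.
Pore pressure: u = 9.81×(4.05 − 0.092) = 38.828 kPa.
Initial effective stress: σ'_0 = σ_v − u = 74.95 − 38.828 = 36.122 kPa.
Stress increase at mid-clay by the 2:1 spreading method:
Δσ = qBL/((B+z)(L+z)) = 139×1.7×2.6/((1.7+4.05)(2.6+4.05)) = 16.067 kPa
Final effective stress: σ'_f = σ'_0 + Δσ = 36.122 + 16.067 = 52.189 kPa.
Normally consolidated clay, so the full stress increment lies on the virgin compression line:
S_c = C_c·H/(1+e₀)·log₁₀(σ'_f/σ'_0) = 0.15×5.5/(1+0.67)×log₁₀(52.189/36.122)
    = 0.49401 × 0.15981 = 0.07895 m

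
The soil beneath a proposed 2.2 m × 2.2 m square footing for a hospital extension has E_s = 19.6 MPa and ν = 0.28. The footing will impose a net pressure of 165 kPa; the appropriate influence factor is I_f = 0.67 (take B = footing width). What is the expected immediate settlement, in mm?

Immediate (elastic) settlement: S_e = q·B·(1−ν²)/E_s · I_f.
E_s = 19.6 MPa = 19600 kPa.
S_e = 165 × 2.2 × (1 − 0.28²) / 19600 × 0.67
    = 165 × 2.2 × 0.9216 / 19600 × 0.67
    = 0.01144 m = 11.44 mm

S_e ≈ 11.4 mm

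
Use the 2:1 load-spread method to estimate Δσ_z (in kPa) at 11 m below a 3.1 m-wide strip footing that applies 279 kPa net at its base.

By the 2:1 method the load spreads at 1 horizontal : 2 vertical, so at depth z the loaded area has grown by z in each plan dimension:
Δσ = qB/(B+z) = 279×3.1/(3.1+11) = 61.34 kPa

Δσ_z ≈ 61.3 kPa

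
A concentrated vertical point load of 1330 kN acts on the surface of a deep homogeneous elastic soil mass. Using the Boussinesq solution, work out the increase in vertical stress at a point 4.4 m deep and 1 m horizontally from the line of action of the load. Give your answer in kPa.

Boussinesq vertical stress below a point load on an elastic half-space:
Δσ_z = 3P/(2πz²) · [1 + (r/z)²]^(−5/2)
r/z = 1/4.4 = 0.22727; [1+(r/z)²]^(−5/2) = 0.8817.
Δσ_z = 3×1330/(2π×4.4²) × 0.8817 = 32.801 × 0.8817 = 28.92 kPa

Δσ_z ≈ 28.9 kPa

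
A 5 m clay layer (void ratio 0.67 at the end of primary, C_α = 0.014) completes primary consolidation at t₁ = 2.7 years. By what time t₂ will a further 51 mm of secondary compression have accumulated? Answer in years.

S_s = C_α·H/(1+e_p)·log₁₀(t₂/t₁) ⇒ log₁₀(t₂/t₁) = S_s·(1+e_p)/(C_α·H).
log₁₀(t₂/t₁) = 0.051 × (1+0.67) / (0.014×5) = 1.217
t₂ = t₁ × 10^1.217 = 2.7 × 16.47 = 44.47 years

t₂ ≈ 44.5 years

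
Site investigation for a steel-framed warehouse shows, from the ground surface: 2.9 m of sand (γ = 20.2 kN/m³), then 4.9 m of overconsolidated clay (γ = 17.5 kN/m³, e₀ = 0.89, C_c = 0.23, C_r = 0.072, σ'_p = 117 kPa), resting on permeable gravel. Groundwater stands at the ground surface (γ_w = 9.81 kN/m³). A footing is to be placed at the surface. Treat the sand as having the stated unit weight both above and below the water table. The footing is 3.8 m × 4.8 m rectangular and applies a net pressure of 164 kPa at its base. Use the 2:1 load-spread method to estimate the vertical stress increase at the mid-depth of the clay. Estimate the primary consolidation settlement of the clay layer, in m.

Mid-depth of clay below the ground surface: z = 2.9 + 4.9/2 = 5.35 m.
Total vertical stress at mid-clay: σ_v = 20.2×2.9 + 17.5×2.45 = 101.45 kPa.
Pore pressure: u = 9.81×(5.35 − 0) = 52.483 kPa.
Initial effective stress: σ'_0 = σ_v − u = 101.45 − 52.483 = 48.967 kPa.
Stress increase at mid-clay by the 2:1 spreading method:
Δσ = qBL/((B+z)(L+z)) = 164×3.8×4.8/((3.8+5.35)(4.8+5.35)) = 32.209 kPa
Final effective stress: σ'_f = 48.967 + 32.209 = 81.176 kPa.
σ'_f = 81.176 ≤ σ'_p = 117 kPa, so the clay remains overconsolidated and only the recompression index applies:
S_c = C_r·H/(1+e₀)·log₁₀(σ'_f/σ'_0) = 0.072×4.9/1.89×log₁₀(81.176/48.967)
    = 0.18667 × 0.21952 = 0.04098 m

S_c ≈ 0.041 m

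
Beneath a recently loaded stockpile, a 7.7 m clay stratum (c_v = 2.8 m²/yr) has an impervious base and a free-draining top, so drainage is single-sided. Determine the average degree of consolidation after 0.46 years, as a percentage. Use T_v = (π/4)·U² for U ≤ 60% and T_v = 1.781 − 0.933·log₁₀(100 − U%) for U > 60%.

Drainage path length: H_d = H = 7.7 m (single drainage).
T_v = c_v·t/H_d² = 2.8×0.46/7.7² = 0.021724.
T_v = 0.021724 corresponds to the U ≤ 60% branch:
U = √(4T_v/π) = 0.1663

U ≈ 16.6 %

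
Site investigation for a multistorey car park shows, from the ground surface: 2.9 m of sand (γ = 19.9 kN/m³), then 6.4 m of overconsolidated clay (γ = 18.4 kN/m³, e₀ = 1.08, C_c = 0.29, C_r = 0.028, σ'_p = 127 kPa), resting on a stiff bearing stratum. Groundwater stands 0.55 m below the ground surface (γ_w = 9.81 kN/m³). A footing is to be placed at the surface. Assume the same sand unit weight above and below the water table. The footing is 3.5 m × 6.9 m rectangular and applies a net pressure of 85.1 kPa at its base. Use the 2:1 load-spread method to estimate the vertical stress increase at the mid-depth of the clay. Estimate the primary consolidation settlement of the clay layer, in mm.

Mid-depth of clay below the ground surface: z = 2.9 + 6.4/2 = 6.1 m.
Total vertical stress at mid-clay: σ_v = 19.9×2.9 + 18.4×3.2 = 116.59 kPa.
Pore pressure: u = 9.81×(6.1 − 0.55) = 54.446 kPa.
Initial effective stress: σ'_0 = σ_v − u = 116.59 − 54.446 = 62.144 kPa.
Stress increase at mid-clay by the 2:1 spreading method:
Δσ = qBL/((B+z)(L+z)) = 85.1×3.5×6.9/((3.5+6.1)(6.9+6.1)) = 16.468 kPa
Final effective stress: σ'_f = 62.144 + 16.468 = 78.612 kPa.
σ'_f = 78.612 ≤ σ'_p = 127 kPa, so the clay remains overconsolidated and only the recompression index applies:
S_c = C_r·H/(1+e₀)·log₁₀(σ'_f/σ'_0) = 0.028×6.4/2.08×log₁₀(78.612/62.144)
    = 0.086153 × 0.10209 = 0.008795 m

S_c ≈ 8.8 mm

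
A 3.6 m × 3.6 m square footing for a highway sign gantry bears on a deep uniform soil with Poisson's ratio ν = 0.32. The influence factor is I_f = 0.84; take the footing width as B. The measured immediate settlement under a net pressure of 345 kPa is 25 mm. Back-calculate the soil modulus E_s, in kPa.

E_s ≈ 37500 kPa

S_e = q·B·(1−ν²)/E_s · I_f  ⇒  E_s = q·B·(1−ν²)·I_f / S_e.
E_s = 345 × 3.6 × 0.8976 × 0.84 / 0.025 = 37460 kPa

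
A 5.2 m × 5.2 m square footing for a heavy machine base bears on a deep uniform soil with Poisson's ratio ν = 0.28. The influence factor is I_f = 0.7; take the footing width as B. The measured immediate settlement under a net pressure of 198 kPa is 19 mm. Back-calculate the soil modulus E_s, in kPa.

S_e = q·B·(1−ν²)/E_s · I_f  ⇒  E_s = q·B·(1−ν²)·I_f / S_e.
E_s = 198 × 5.2 × 0.9216 × 0.7 / 0.019 = 34960 kPa

E_s ≈ 35000 kPa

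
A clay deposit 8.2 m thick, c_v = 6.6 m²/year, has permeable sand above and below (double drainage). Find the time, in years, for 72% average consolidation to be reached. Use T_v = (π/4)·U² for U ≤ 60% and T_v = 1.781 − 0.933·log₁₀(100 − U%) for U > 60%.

t ≈ 1.1 years

Drainage path length: H_d = H/2 = 4.1 m (double drainage).
U > 60%: T_v = 1.781 − 0.933·log₁₀(100 − 72) = 0.4308.
t = T_v·H_d²/c_v = 0.4308×4.1²/6.6 = 1.097 years.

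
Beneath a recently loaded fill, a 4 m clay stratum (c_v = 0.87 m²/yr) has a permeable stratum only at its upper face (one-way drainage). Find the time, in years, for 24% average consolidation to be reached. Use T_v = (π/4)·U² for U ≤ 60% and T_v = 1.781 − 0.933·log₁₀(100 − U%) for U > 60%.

Drainage path length: H_d = H = 4 m (single drainage).
U ≤ 60%: T_v = (π/4)·U² = (π/4)×0.24² = 0.045239.
t = T_v·H_d²/c_v = 0.045239×4²/0.87 = 0.832 years.

t ≈ 0.832 years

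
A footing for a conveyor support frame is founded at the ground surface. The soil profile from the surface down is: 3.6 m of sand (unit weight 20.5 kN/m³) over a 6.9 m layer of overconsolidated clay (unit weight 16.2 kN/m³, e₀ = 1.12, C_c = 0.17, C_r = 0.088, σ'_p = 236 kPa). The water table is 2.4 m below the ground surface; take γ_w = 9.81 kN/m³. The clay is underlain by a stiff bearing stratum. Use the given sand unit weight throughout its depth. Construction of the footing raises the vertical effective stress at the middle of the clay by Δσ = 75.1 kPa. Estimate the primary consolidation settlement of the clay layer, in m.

Mid-depth of clay below the ground surface: z = 3.6 + 6.9/2 = 7.05 m.
Total vertical stress at mid-clay: σ_v = 20.5×3.6 + 16.2×3.45 = 129.69 kPa.
Pore pressure: u = 9.81×(7.05 − 2.4) = 45.617 kPa.
Initial effective stress: σ'_0 = σ_v − u = 129.69 − 45.617 = 84.073 kPa.
Final effective stress: σ'_f = 84.073 + 75.1 = 159.17 kPa.
σ'_f = 159.17 ≤ σ'_p = 236 kPa, so the clay remains overconsolidated and only the recompression index applies:
S_c = C_r·H/(1+e₀)·log₁₀(σ'_f/σ'_0) = 0.088×6.9/2.12×log₁₀(159.17/84.073)
    = 0.28641 × 0.2772 = 0.07939 m

S_c ≈ 0.0794 m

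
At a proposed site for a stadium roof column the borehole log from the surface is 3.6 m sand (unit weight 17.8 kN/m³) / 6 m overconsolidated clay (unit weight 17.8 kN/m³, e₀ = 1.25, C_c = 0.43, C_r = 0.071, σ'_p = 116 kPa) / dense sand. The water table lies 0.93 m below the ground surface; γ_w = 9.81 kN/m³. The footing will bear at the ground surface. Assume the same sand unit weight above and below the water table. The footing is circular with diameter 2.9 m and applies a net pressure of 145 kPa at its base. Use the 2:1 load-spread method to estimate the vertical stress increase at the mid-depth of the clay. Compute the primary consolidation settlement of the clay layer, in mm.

S_c ≈ 16.2 mm

Mid-depth of clay below the ground surface: z = 3.6 + 6/2 = 6.6 m.
Total vertical stress at mid-clay: σ_v = 17.8×3.6 + 17.8×3 = 117.48 kPa.
Pore pressure: u = 9.81×(6.6 − 0.93) = 55.623 kPa.
Initial effective stress: σ'_0 = σ_v − u = 117.48 − 55.623 = 61.857 kPa.
Stress increase at mid-clay by the 2:1 spreading method:
Δσ ≈ qD²/(D+z)² = 145×2.9²/(2.9+6.6)² = 13.512 kPa
Final effective stress: σ'_f = 61.857 + 13.512 = 75.369 kPa.
σ'_f = 75.369 ≤ σ'_p = 116 kPa, so the clay remains overconsolidated and only the recompression index applies:
S_c = C_r·H/(1+e₀)·log₁₀(σ'_f/σ'_0) = 0.071×6/2.25×log₁₀(75.369/61.857)
    = 0.18934 × 0.085804 = 0.01625 m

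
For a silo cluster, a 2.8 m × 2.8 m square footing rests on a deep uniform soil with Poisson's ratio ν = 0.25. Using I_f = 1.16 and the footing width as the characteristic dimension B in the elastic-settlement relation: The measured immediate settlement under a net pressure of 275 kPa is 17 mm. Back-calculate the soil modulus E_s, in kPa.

E_s ≈ 49300 kPa

S_e = q·B·(1−ν²)/E_s · I_f  ⇒  E_s = q·B·(1−ν²)·I_f / S_e.
E_s = 275 × 2.8 × 0.9375 × 1.16 / 0.017 = 49260 kPa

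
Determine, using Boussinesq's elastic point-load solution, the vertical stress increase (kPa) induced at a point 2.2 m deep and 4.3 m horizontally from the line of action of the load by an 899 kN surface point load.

Boussinesq vertical stress below a point load on an elastic half-space:
Δσ_z = 3P/(2πz²) · [1 + (r/z)²]^(−5/2)
r/z = 4.3/2.2 = 1.9545; [1+(r/z)²]^(−5/2) = 0.019603.
Δσ_z = 3×899/(2π×2.2²) × 0.019603 = 88.686 × 0.019603 = 1.739 kPa

Δσ_z ≈ 1.74 kPa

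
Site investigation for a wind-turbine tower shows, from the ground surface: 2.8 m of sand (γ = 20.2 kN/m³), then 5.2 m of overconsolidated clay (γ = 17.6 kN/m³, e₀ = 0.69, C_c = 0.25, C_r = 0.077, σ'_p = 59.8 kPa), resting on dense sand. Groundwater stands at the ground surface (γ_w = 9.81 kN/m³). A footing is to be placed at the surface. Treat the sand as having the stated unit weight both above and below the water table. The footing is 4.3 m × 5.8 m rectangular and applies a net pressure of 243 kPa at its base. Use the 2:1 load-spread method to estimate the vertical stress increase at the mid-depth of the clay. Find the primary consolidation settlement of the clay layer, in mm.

S_c ≈ 208 mm

Mid-depth of clay below the ground surface: z = 2.8 + 5.2/2 = 5.4 m.
Total vertical stress at mid-clay: σ_v = 20.2×2.8 + 17.6×2.6 = 102.32 kPa.
Pore pressure: u = 9.81×(5.4 − 0) = 52.974 kPa.
Initial effective stress: σ'_0 = σ_v − u = 102.32 − 52.974 = 49.346 kPa.
Stress increase at mid-clay by the 2:1 spreading method:
Δσ = qBL/((B+z)(L+z)) = 243×4.3×5.8/((4.3+5.4)(5.8+5.4)) = 55.784 kPa
Final effective stress: σ'_f = 49.346 + 55.784 = 105.13 kPa.
σ'_f = 105.13 > σ'_p = 59.8 kPa, so the stress path crosses the preconsolidation pressure — recompression up to σ'_p, then virgin compression beyond:
S_c = H/(1+e₀)·[C_r·log₁₀(σ'_p/σ'_0) + C_c·log₁₀(σ'_f/σ'_p)]
    = 5.2/1.69 × [0.077×log₁₀(59.8/49.346) + 0.25×log₁₀(105.13/59.8)]
    = 3.0769 × [0.0064256 + 0.061256] = 0.2082 m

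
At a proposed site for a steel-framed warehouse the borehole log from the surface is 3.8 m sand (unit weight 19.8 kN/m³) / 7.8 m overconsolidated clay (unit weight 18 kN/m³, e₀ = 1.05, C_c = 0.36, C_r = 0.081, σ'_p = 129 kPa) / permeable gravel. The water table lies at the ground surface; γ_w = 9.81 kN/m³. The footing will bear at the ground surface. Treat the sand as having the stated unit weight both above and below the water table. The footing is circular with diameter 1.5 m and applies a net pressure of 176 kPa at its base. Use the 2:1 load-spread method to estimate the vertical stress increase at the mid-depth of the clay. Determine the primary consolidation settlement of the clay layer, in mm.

Mid-depth of clay below the ground surface: z = 3.8 + 7.8/2 = 7.7 m.
Total vertical stress at mid-clay: σ_v = 19.8×3.8 + 18×3.9 = 145.44 kPa.
Pore pressure: u = 9.81×(7.7 − 0) = 75.537 kPa.
Initial effective stress: σ'_0 = σ_v − u = 145.44 − 75.537 = 69.903 kPa.
Stress increase at mid-clay by the 2:1 spreading method:
Δσ ≈ qD²/(D+z)² = 176×1.5²/(1.5+7.7)² = 4.6786 kPa
Final effective stress: σ'_f = 69.903 + 4.6786 = 74.582 kPa.
σ'_f = 74.582 ≤ σ'_p = 129 kPa, so the clay remains overconsolidated and only the recompression index applies:
S_c = C_r·H/(1+e₀)·log₁₀(σ'_f/σ'_0) = 0.081×7.8/2.05×log₁₀(74.582/69.903)
    = 0.3082 × 0.028138 = 0.008672 m

S_c ≈ 8.67 mm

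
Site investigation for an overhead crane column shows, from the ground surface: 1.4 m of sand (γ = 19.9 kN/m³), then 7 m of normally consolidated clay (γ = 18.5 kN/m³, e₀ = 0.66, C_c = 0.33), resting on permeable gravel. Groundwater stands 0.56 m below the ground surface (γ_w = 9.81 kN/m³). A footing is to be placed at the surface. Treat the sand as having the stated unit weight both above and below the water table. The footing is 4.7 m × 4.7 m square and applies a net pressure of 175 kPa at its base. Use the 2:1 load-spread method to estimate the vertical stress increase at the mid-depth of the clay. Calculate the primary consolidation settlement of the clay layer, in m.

S_c ≈ 0.368 m

Mid-depth of clay below the ground surface: z = 1.4 + 7/2 = 4.9 m.
Total vertical stress at mid-clay: σ_v = 19.9×1.4 + 18.5×3.5 = 92.61 kPa.
Pore pressure: u = 9.81×(4.9 − 0.56) = 42.575 kPa.
Initial effective stress: σ'_0 = σ_v − u = 92.61 − 42.575 = 50.035 kPa.
Stress increase at mid-clay by the 2:1 spreading method:
Δσ = qBL/((B+z)(L+z)) = 175×4.7×4.7/((4.7+4.9)(4.7+4.9)) = 41.946 kPa
Final effective stress: σ'_f = σ'_0 + Δσ = 50.035 + 41.946 = 91.981 kPa.
Normally consolidated clay, so the full stress increment lies on the virgin compression line:
S_c = C_c·H/(1+e₀)·log₁₀(σ'_f/σ'_0) = 0.33×7/(1+0.66)×log₁₀(91.981/50.035)
    = 1.3916 × 0.26442 = 0.368 m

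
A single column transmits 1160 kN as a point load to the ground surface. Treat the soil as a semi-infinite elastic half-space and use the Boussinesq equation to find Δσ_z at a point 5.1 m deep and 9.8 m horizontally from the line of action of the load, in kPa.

Boussinesq vertical stress below a point load on an elastic half-space:
Δσ_z = 3P/(2πz²) · [1 + (r/z)²]^(−5/2)
r/z = 9.8/5.1 = 1.9216; [1+(r/z)²]^(−5/2) = 0.020966.
Δσ_z = 3×1160/(2π×5.1²) × 0.020966 = 21.294 × 0.020966 = 0.4465 kPa

Δσ_z ≈ 0.446 kPa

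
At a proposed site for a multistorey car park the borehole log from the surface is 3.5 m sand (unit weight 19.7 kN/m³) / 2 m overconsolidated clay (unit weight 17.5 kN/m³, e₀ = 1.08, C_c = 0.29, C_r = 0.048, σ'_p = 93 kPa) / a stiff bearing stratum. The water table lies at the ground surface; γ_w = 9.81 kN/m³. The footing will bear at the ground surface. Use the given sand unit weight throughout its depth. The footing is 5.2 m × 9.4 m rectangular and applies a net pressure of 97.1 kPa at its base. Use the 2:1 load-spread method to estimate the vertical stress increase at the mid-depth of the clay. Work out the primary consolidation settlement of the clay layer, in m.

Mid-depth of clay below the ground surface: z = 3.5 + 2/2 = 4.5 m.
Total vertical stress at mid-clay: σ_v = 19.7×3.5 + 17.5×1 = 86.45 kPa.
Pore pressure: u = 9.81×(4.5 − 0) = 44.145 kPa.
Initial effective stress: σ'_0 = σ_v − u = 86.45 − 44.145 = 42.305 kPa.
Stress increase at mid-clay by the 2:1 spreading method:
Δσ = qBL/((B+z)(L+z)) = 97.1×5.2×9.4/((5.2+4.5)(9.4+4.5)) = 35.202 kPa
Final effective stress: σ'_f = 42.305 + 35.202 = 77.507 kPa.
σ'_f = 77.507 ≤ σ'_p = 93 kPa, so the clay remains overconsolidated and only the recompression index applies:
S_c = C_r·H/(1+e₀)·log₁₀(σ'_f/σ'_0) = 0.048×2/2.08×log₁₀(77.507/42.305)
    = 0.046154 × 0.26295 = 0.01214 m

S_c ≈ 0.0121 m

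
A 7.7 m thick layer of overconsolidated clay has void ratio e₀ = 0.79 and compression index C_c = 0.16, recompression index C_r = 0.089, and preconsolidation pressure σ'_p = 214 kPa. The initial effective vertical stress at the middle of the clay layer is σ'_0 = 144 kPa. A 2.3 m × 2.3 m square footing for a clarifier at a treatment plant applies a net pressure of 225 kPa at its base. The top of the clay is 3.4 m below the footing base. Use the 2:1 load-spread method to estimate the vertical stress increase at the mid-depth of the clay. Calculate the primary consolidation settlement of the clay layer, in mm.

Mid-depth of clay below the footing base: z = 3.4 + 7.7/2 = 7.25 m.
Stress increase at mid-clay by the 2:1 spreading method:
Δσ = qBL/((B+z)(L+z)) = 225×2.3×2.3/((2.3+7.25)(2.3+7.25)) = 13.051 kPa
Final effective stress: σ'_f = 144 + 13.051 = 157.05 kPa.
σ'_f = 157.05 ≤ σ'_p = 214 kPa, so the clay remains overconsolidated and only the recompression index applies:
S_c = C_r·H/(1+e₀)·log₁₀(σ'_f/σ'_0) = 0.089×7.7/1.79×log₁₀(157.05/144)
    = 0.38285 × 0.037675 = 0.01442 m

S_c ≈ 14.4 mm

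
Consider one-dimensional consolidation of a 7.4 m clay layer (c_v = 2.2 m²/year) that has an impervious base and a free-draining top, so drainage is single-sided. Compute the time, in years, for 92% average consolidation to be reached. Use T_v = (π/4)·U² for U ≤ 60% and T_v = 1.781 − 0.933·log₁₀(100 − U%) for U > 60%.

t ≈ 23.4 years

Drainage path length: H_d = H = 7.4 m (single drainage).
U > 60%: T_v = 1.781 − 0.933·log₁₀(100 − 92) = 0.93842.
t = T_v·H_d²/c_v = 0.93842×7.4²/2.2 = 23.36 years.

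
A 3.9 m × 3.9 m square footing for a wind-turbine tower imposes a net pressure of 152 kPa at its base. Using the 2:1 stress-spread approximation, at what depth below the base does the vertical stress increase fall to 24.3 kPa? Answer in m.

2:1 spreading — at depth z the loaded area has grown by z in each plan dimension:
qB²/(B+z)² = Δσ_z ⇒ z = B(√(q/Δσ_z) − 1) = 3.9×(√(152/24.3) − 1) = 5.854 m

z ≈ 5.85 m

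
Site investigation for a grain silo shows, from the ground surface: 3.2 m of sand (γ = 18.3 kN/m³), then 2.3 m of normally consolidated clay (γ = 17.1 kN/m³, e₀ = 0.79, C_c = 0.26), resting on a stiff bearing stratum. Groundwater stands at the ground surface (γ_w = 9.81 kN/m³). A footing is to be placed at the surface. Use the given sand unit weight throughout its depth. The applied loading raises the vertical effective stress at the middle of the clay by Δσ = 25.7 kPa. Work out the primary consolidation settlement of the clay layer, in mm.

Mid-depth of clay below the ground surface: z = 3.2 + 2.3/2 = 4.35 m.
Total vertical stress at mid-clay: σ_v = 18.3×3.2 + 17.1×1.15 = 78.225 kPa.
Pore pressure: u = 9.81×(4.35 − 0) = 42.673 kPa.
Initial effective stress: σ'_0 = σ_v − u = 78.225 − 42.673 = 35.552 kPa.
Final effective stress: σ'_f = σ'_0 + Δσ = 35.552 + 25.7 = 61.252 kPa.
Normally consolidated clay, so the full stress increment lies on the virgin compression line:
S_c = C_c·H/(1+e₀)·log₁₀(σ'_f/σ'_0) = 0.26×2.3/(1+0.79)×log₁₀(61.252/35.552)
    = 0.33408 × 0.23626 = 0.07893 m

S_c ≈ 78.9 mm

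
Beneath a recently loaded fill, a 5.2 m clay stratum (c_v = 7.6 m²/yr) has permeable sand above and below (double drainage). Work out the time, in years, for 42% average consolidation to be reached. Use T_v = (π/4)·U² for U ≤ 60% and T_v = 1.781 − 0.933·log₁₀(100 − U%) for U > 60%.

t ≈ 0.123 years

Drainage path length: H_d = H/2 = 2.6 m (double drainage).
U ≤ 60%: T_v = (π/4)·U² = (π/4)×0.42² = 0.13854.
t = T_v·H_d²/c_v = 0.13854×2.6²/7.6 = 0.1232 years.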